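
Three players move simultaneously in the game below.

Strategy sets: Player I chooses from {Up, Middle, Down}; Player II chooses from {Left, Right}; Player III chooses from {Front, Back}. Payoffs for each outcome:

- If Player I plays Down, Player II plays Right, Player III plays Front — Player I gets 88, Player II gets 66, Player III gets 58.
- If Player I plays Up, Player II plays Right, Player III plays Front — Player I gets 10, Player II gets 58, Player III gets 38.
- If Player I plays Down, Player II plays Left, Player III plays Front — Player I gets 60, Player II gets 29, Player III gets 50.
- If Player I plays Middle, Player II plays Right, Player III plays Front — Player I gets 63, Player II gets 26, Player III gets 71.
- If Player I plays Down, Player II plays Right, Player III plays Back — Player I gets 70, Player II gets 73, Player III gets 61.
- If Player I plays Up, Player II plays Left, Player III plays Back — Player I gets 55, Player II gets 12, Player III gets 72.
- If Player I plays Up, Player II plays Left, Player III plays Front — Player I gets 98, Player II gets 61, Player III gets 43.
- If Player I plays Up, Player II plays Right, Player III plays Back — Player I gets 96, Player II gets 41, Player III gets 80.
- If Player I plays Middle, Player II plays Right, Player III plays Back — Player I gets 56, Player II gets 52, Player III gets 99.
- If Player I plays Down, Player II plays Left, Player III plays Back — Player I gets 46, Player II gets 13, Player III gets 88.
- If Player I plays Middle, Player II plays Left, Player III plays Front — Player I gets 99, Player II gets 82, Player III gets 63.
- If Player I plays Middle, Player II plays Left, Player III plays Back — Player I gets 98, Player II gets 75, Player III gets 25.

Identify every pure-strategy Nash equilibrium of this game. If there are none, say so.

For each strategy profile, look for a profitable unilateral deviation.
(Up, Left, Front): Player I can switch to Middle (98 → 99). Not NE.
(Up, Left, Back): Player I can switch to Middle (55 → 98). Not NE.
(Up, Right, Front): Player I can switch to Middle (10 → 63). Not NE.
(Up, Right, Back): Player I gets 96, best alternative 70; Player II gets 41, best alternative 12; Player III gets 80, best alternative 38. No profitable deviation — NE.
(Middle, Left, Front): Player I gets 99, best alternative 98; Player II gets 82, best alternative 26; Player III gets 63, best alternative 25. No profitable deviation — NE.
(Middle, Left, Back): Player III can switch to Front (25 → 63). Not NE.
(Middle, Right, Front): Player I can switch to Down (63 → 88). Not NE.
(Middle, Right, Back): Player I can switch to Up (56 → 96). Not NE.
(Down, Left, Front): Player I can switch to Up (60 → 98). Not NE.
(Down, Left, Back): Player I can switch to Up (46 → 55). Not NE.
(Down, Right, Front): Player III can switch to Back (58 → 61). Not NE.
(Down, Right, Back): Player I can switch to Up (70 → 96). Not NE.

The pure Nash equilibria are (Up, Right, Back), (Middle, Left, Front).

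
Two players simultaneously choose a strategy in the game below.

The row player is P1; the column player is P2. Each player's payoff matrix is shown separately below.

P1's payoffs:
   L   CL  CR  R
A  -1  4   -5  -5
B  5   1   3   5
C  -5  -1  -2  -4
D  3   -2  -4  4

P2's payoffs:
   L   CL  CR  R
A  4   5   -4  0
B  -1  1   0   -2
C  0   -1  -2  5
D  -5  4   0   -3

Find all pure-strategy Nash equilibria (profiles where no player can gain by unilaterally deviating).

P1 against L: payoffs -1, 5, -5, 3 → best response B.
P1 against CL: payoffs 4, 1, -1, -2 → best response A.
P1 against CR: payoffs -5, 3, -2, -4 → best response B.
P1 against R: payoffs -5, 5, -4, 4 → best response B.
P2 against A: payoffs 4, 5, -4, 0 → best response CL.
P2 against B: payoffs -1, 1, 0, -2 → best response CL.
P2 against C: payoffs 0, -1, -2, 5 → best response R.
P2 against D: payoffs -5, 4, 0, -3 → best response CL.
Mutual best responses: (A, CL).

(A, CL)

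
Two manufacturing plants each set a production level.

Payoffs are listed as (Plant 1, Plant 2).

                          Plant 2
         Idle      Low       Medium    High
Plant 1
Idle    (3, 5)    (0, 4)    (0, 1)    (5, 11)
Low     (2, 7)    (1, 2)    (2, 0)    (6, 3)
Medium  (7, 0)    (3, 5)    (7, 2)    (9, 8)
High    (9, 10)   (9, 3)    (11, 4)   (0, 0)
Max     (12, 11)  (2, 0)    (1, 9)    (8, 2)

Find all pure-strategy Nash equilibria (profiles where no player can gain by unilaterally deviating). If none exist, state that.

For each strategy profile, look for a profitable unilateral deviation.
(Idle, Idle): Plant 1 can switch to Medium (3 → 7). Not NE.
(Idle, Low): Plant 1 can switch to Low (0 → 1). Not NE.
(Idle, Medium): Plant 1 can switch to Low (0 → 2). Not NE.
(Idle, High): Plant 1 can switch to Low (5 → 6). Not NE.
(Low, Idle): Plant 1 can switch to Idle (2 → 3). Not NE.
(Low, Low): Plant 1 can switch to Medium (1 → 3). Not NE.
(Low, Medium): Plant 1 can switch to Medium (2 → 7). Not NE.
(Low, High): Plant 1 can switch to Medium (6 → 9). Not NE.
(Medium, Idle): Plant 1 can switch to High (7 → 9). Not NE.
(Medium, Low): Plant 1 can switch to High (3 → 9). Not NE.
(Medium, Medium): Plant 1 can switch to High (7 → 11). Not NE.
(Medium, High): Plant 1 gets 9, best alternative 8; Plant 2 gets 8, best alternative 5. No profitable deviation — NE.
(High, Idle): Plant 1 can switch to Max (9 → 12). Not NE.
(Max, Idle): Plant 1 gets 12, best alternative 9; Plant 2 gets 11, best alternative 9. No profitable deviation — NE.
(The remaining 6 profiles each have a profitable deviation by the same check.)

Pure-strategy Nash equilibria: (Medium, High), (Max, Idle)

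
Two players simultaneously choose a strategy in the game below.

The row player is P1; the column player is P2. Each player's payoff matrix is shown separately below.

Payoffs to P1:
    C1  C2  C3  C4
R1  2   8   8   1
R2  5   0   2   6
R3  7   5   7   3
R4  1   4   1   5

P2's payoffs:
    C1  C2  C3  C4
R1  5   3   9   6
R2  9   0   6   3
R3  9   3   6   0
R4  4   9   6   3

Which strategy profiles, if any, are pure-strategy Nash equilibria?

The pure Nash equilibria are (R1, C3) and (R3, C1).

For each player, find the best response to each opponent profile; mutual best responses are the pure NE.
P1 against C1: payoffs 2, 5, 7, 1 → best response R3.
P1 against C2: payoffs 8, 0, 5, 4 → best response R1.
P1 against C3: payoffs 8, 2, 7, 1 → best response R1.
P1 against C4: payoffs 1, 6, 3, 5 → best response R2.
P2 against R1: payoffs 5, 3, 9, 6 → best response C3.
P2 against R2: payoffs 9, 0, 6, 3 → best response C1.
P2 against R3: payoffs 9, 3, 6, 0 → best response C1.
P2 against R4: payoffs 4, 9, 6, 3 → best response C2.
Mutual best responses: (R1, C3); (R3, C1).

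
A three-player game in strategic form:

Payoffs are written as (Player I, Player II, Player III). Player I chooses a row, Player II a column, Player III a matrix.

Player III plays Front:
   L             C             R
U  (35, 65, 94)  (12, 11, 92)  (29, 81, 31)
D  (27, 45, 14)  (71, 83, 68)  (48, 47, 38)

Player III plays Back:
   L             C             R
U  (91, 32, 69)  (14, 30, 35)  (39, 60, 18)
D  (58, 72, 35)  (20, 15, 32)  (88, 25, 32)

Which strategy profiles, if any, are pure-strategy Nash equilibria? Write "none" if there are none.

(D, C, Front)

Player I against (L, Front): payoffs 35, 27 → best response U.
Player I against (L, Back): payoffs 91, 58 → best response U.
Player I against (C, Front): payoffs 12, 71 → best response D.
Player I against (C, Back): payoffs 14, 20 → best response D.
Player I against (R, Front): payoffs 29, 48 → best response D.
Player I against (R, Back): payoffs 39, 88 → best response D.
Player II against (U, Front): payoffs 65, 11, 81 → best response R.
Player II against (U, Back): payoffs 32, 30, 60 → best response R.
Player II against (D, Front): payoffs 45, 83, 47 → best response C.
Player II against (D, Back): payoffs 72, 15, 25 → best response L.
Player III against (U, L): payoffs 94, 69 → best response Front.
Player III against (U, C): payoffs 92, 35 → best response Front.
Player III against (U, R): payoffs 31, 18 → best response Front.
Player III against (D, L): payoffs 14, 35 → best response Back.
Player III against (D, C): payoffs 68, 32 → best response Front.
Player III against (D, R): payoffs 38, 32 → best response Front.
Mutual best responses: (D, C, Front).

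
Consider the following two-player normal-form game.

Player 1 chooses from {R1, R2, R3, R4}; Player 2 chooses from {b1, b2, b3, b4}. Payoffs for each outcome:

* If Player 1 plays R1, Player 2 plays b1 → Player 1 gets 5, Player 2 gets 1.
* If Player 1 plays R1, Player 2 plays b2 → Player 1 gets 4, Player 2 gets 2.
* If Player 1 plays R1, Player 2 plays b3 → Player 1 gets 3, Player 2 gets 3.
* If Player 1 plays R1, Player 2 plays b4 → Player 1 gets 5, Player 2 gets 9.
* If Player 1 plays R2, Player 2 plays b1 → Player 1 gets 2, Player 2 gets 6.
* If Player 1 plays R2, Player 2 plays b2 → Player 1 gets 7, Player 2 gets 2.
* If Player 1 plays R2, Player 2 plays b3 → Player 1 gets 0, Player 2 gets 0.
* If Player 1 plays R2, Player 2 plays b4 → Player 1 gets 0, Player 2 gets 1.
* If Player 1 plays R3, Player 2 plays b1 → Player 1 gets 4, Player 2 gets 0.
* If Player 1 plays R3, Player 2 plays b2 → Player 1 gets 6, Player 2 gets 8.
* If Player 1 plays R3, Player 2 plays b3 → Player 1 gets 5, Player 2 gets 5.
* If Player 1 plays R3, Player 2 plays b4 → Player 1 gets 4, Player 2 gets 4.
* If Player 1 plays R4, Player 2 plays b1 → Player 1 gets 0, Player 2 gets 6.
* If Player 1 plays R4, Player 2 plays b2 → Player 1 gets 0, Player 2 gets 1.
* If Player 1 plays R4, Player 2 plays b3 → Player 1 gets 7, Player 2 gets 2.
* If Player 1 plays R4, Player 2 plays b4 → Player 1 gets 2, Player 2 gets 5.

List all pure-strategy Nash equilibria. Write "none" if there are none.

Pure NE: (R1, b4)

Player 1 against b1: payoffs 5, 2, 4, 0 → best response R1.
Player 1 against b2: payoffs 4, 7, 6, 0 → best response R2.
Player 1 against b3: payoffs 3, 0, 5, 7 → best response R4.
Player 1 against b4: payoffs 5, 0, 4, 2 → best response R1.
Player 2 against R1: payoffs 1, 2, 3, 9 → best response b4.
Player 2 against R2: payoffs 6, 2, 0, 1 → best response b1.
Player 2 against R3: payoffs 0, 8, 5, 4 → best response b2.
Player 2 against R4: payoffs 6, 1, 2, 5 → best response b1.
Mutual best responses: (R1, b4).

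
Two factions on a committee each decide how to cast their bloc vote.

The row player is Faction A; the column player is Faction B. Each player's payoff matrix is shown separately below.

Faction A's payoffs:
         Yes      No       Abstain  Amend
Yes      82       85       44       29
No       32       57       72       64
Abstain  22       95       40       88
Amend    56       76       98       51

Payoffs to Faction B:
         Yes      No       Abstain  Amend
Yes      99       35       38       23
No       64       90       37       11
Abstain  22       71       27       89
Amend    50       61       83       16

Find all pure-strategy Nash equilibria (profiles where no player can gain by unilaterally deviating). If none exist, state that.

The pure Nash equilibria are (Yes, Yes); (Abstain, Amend); (Amend, Abstain).

Mark each player's best response to every combination of opponents' strategies; a profile where every player is best-responding is a pure Nash equilibrium.
Faction A against Yes: payoffs 82, 32, 22, 56 → best response Yes.
Faction A against No: payoffs 85, 57, 95, 76 → best response Abstain.
Faction A against Abstain: payoffs 44, 72, 40, 98 → best response Amend.
Faction A against Amend: payoffs 29, 64, 88, 51 → best response Abstain.
Faction B against Yes: payoffs 99, 35, 38, 23 → best response Yes.
Faction B against No: payoffs 64, 90, 37, 11 → best response No.
Faction B against Abstain: payoffs 22, 71, 27, 89 → best response Amend.
Faction B against Amend: payoffs 50, 61, 83, 16 → best response Abstain.
Mutual best responses: (Yes, Yes); (Abstain, Amend); (Amend, Abstain).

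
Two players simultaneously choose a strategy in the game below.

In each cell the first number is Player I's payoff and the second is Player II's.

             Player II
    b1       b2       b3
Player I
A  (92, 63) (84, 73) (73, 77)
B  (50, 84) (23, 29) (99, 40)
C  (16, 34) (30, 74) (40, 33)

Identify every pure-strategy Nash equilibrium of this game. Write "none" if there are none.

Check each profile: it is a Nash equilibrium iff no player can strictly gain by switching unilaterally.
(A, b1): Player II can switch to b2 (63 → 73). Not NE.
(A, b2): Player II can switch to b3 (73 → 77). Not NE.
(A, b3): Player I can switch to B (73 → 99). Not NE.
(B, b1): Player I can switch to A (50 → 92). Not NE.
(B, b2): Player I can switch to A (23 → 84). Not NE.
(B, b3): Player II can switch to b1 (40 → 84). Not NE.
(C, b1): Player I can switch to A (16 → 92). Not NE.
(C, b2): Player I can switch to A (30 → 84). Not NE.
(C, b3): Player I can switch to A (40 → 73). Not NE.

No pure-strategy Nash equilibrium.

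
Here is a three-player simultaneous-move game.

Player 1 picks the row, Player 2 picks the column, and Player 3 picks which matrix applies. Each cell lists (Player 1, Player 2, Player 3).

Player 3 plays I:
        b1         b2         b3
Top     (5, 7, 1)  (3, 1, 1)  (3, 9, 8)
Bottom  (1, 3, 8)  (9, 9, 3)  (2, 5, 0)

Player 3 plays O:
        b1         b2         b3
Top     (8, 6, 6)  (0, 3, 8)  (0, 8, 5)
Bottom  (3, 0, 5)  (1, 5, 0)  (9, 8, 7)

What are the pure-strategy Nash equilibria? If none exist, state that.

The pure Nash equilibria are (Top, b3, I) and (Bottom, b2, I) and (Bottom, b3, O).

(Top, b1, I): Player 2 can switch to b3 (7 → 9). Not NE.
(Top, b1, O): Player 2 can switch to b3 (6 → 8). Not NE.
(Top, b2, I): Player 1 can switch to Bottom (3 → 9). Not NE.
(Top, b2, O): Player 1 can switch to Bottom (0 → 1). Not NE.
(Top, b3, I): Player 1 gets 3, best alternative 2; Player 2 gets 9, best alternative 7; Player 3 gets 8, best alternative 5. No profitable deviation — NE.
(Top, b3, O): Player 1 can switch to Bottom (0 → 9). Not NE.
(Bottom, b1, I): Player 1 can switch to Top (1 → 5). Not NE.
(Bottom, b1, O): Player 1 can switch to Top (3 → 8). Not NE.
(Bottom, b2, I): Player 1 gets 9, best alternative 3; Player 2 gets 9, best alternative 5; Player 3 gets 3, best alternative 0. No profitable deviation — NE.
(Bottom, b2, O): Player 2 can switch to b3 (5 → 8). Not NE.
(Bottom, b3, O): Player 1 gets 9, best alternative 0; Player 2 gets 8, best alternative 5; Player 3 gets 7, best alternative 0. No profitable deviation — NE.
(The remaining 1 profile has a profitable deviation by the same check.)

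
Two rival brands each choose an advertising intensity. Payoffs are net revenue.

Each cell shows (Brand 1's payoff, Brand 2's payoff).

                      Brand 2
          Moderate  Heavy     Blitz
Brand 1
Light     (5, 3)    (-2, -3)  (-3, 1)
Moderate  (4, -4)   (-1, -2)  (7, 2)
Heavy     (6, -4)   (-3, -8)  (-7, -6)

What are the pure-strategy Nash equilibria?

(Light, Moderate): Brand 1 can switch to Heavy (5 → 6). Not NE.
(Light, Heavy): Brand 1 can switch to Moderate (-2 → -1). Not NE.
(Light, Blitz): Brand 1 can switch to Moderate (-3 → 7). Not NE.
(Moderate, Moderate): Brand 1 can switch to Light (4 → 5). Not NE.
(Moderate, Heavy): Brand 2 can switch to Blitz (-2 → 2). Not NE.
(Moderate, Blitz): Brand 1 gets 7, best alternative -3; Brand 2 gets 2, best alternative -2. No profitable deviation — NE.
(Heavy, Moderate): Brand 1 gets 6, best alternative 5; Brand 2 gets -4, best alternative -6. No profitable deviation — NE.
(Heavy, Heavy): Brand 1 can switch to Light (-3 → -2). Not NE.
(Heavy, Blitz): Brand 1 can switch to Light (-7 → -3). Not NE.

Pure-strategy Nash equilibria: (Moderate, Blitz); (Heavy, Moderate)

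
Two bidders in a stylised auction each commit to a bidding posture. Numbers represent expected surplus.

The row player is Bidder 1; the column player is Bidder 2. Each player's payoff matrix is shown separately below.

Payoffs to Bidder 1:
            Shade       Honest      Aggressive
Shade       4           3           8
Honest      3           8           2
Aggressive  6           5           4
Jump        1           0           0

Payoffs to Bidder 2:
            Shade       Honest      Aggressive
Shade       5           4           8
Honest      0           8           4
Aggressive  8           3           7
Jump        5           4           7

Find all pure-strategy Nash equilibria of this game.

The pure Nash equilibria are (Shade, Aggressive), (Honest, Honest), (Aggressive, Shade).

Check each profile: it is a Nash equilibrium iff no player can strictly gain by switching unilaterally.
(Shade, Shade): Bidder 1 can switch to Aggressive (4 → 6). Not NE.
(Shade, Honest): Bidder 1 can switch to Honest (3 → 8). Not NE.
(Shade, Aggressive): Bidder 1 gets 8, best alternative 4; Bidder 2 gets 8, best alternative 5. No profitable deviation — NE.
(Honest, Shade): Bidder 1 can switch to Shade (3 → 4). Not NE.
(Honest, Honest): Bidder 1 gets 8, best alternative 5; Bidder 2 gets 8, best alternative 4. No profitable deviation — NE.
(Honest, Aggressive): Bidder 1 can switch to Shade (2 → 8). Not NE.
(Aggressive, Shade): Bidder 1 gets 6, best alternative 4; Bidder 2 gets 8, best alternative 7. No profitable deviation — NE.
(Aggressive, Honest): Bidder 1 can switch to Honest (5 → 8). Not NE.
(Aggressive, Aggressive): Bidder 1 can switch to Shade (4 → 8). Not NE.
(Jump, Shade): Bidder 1 can switch to Shade (1 → 4). Not NE.
(Jump, Honest): Bidder 1 can switch to Shade (0 → 3). Not NE.
(The remaining 1 profile has a profitable deviation by the same check.)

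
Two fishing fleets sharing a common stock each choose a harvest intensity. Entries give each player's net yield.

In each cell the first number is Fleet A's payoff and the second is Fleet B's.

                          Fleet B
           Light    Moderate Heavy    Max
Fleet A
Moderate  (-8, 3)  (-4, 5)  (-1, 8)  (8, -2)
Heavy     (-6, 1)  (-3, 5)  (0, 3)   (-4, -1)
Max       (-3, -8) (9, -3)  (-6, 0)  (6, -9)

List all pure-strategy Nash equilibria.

There is no pure-strategy Nash equilibrium.

Check each profile: it is a Nash equilibrium iff no player can strictly gain by switching unilaterally.
(Moderate, Light): Fleet A can switch to Heavy (-8 → -6). Not NE.
(Moderate, Moderate): Fleet A can switch to Heavy (-4 → -3). Not NE.
(Moderate, Heavy): Fleet A can switch to Heavy (-1 → 0). Not NE.
(Moderate, Max): Fleet B can switch to Light (-2 → 3). Not NE.
(Heavy, Light): Fleet A can switch to Max (-6 → -3). Not NE.
(Heavy, Moderate): Fleet A can switch to Max (-3 → 9). Not NE.
(Heavy, Heavy): Fleet B can switch to Moderate (3 → 5). Not NE.
(Heavy, Max): Fleet A can switch to Moderate (-4 → 8). Not NE.
(The remaining 4 profiles each have a profitable deviation by the same check.)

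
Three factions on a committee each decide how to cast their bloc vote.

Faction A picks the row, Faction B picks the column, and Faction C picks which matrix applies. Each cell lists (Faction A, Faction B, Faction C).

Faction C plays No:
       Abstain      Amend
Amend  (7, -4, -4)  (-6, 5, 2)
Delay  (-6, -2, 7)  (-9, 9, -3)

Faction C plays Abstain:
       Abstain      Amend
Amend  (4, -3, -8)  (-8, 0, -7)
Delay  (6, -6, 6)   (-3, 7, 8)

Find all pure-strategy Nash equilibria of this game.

Faction A against (Abstain, No): payoffs 7, -6 → best response Amend.
Faction A against (Abstain, Abstain): payoffs 4, 6 → best response Delay.
Faction A against (Amend, No): payoffs -6, -9 → best response Amend.
Faction A against (Amend, Abstain): payoffs -8, -3 → best response Delay.
Faction B against (Amend, No): payoffs -4, 5 → best response Amend.
Faction B against (Amend, Abstain): payoffs -3, 0 → best response Amend.
Faction B against (Delay, No): payoffs -2, 9 → best response Amend.
Faction B against (Delay, Abstain): payoffs -6, 7 → best response Amend.
Faction C against (Amend, Abstain): payoffs -4, -8 → best response No.
Faction C against (Amend, Amend): payoffs 2, -7 → best response No.
Faction C against (Delay, Abstain): payoffs 7, 6 → best response No.
Faction C against (Delay, Amend): payoffs -3, 8 → best response Abstain.
Mutual best responses: (Amend, Amend, No); (Delay, Amend, Abstain).

(Amend, Amend, No); (Delay, Amend, Abstain)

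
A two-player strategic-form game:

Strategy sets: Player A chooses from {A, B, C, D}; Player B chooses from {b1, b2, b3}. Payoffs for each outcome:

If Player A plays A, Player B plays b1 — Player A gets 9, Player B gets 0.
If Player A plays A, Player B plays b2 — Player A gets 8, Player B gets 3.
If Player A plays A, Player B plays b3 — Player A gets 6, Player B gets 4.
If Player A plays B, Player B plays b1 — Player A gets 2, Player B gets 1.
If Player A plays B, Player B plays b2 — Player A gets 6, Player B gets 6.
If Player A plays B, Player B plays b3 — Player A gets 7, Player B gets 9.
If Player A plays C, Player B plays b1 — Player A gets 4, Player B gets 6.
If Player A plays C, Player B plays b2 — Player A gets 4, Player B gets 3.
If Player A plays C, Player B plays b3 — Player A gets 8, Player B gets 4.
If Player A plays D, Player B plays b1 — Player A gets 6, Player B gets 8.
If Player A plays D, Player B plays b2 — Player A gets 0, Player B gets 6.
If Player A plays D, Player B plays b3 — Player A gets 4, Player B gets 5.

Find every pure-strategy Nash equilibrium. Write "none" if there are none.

Check each profile: it is a Nash equilibrium iff no player can strictly gain by switching unilaterally.
(A, b1): Player B can switch to b2 (0 → 3). Not NE.
(A, b2): Player B can switch to b3 (3 → 4). Not NE.
(A, b3): Player A can switch to B (6 → 7). Not NE.
(B, b1): Player A can switch to A (2 → 9). Not NE.
(B, b2): Player A can switch to A (6 → 8). Not NE.
(B, b3): Player A can switch to C (7 → 8). Not NE.
(C, b1): Player A can switch to A (4 → 9). Not NE.
(C, b2): Player A can switch to A (4 → 8). Not NE.
(The remaining 4 profiles each have a profitable deviation by the same check.)

There is no pure-strategy Nash equilibrium.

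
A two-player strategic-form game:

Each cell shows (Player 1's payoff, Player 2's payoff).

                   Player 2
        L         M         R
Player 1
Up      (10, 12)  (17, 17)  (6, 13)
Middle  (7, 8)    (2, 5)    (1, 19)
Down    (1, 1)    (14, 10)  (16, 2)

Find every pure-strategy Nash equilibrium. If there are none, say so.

Player 1 against L: payoffs 10, 7, 1 → best response Up.
Player 1 against M: payoffs 17, 2, 14 → best response Up.
Player 1 against R: payoffs 6, 1, 16 → best response Down.
Player 2 against Up: payoffs 12, 17, 13 → best response M.
Player 2 against Middle: payoffs 8, 5, 19 → best response R.
Player 2 against Down: payoffs 1, 10, 2 → best response M.
Mutual best responses: (Up, M).

Pure NE: (Up, M)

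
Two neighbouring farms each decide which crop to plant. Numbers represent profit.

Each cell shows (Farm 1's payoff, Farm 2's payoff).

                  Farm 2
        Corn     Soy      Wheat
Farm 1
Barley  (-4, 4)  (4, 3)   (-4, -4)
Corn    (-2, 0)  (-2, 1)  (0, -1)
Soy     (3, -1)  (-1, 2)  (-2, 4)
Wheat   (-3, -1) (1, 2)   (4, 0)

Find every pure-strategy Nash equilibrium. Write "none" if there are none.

No pure-strategy Nash equilibrium.

(Barley, Corn): Farm 1 can switch to Corn (-4 → -2). Not NE.
(Barley, Soy): Farm 2 can switch to Corn (3 → 4). Not NE.
(Barley, Wheat): Farm 1 can switch to Corn (-4 → 0). Not NE.
(Corn, Corn): Farm 1 can switch to Soy (-2 → 3). Not NE.
(Corn, Soy): Farm 1 can switch to Barley (-2 → 4). Not NE.
(Corn, Wheat): Farm 1 can switch to Wheat (0 → 4). Not NE.
(Soy, Corn): Farm 2 can switch to Soy (-1 → 2). Not NE.
(Soy, Soy): Farm 1 can switch to Barley (-1 → 4). Not NE.
(The remaining 4 profiles each have a profitable deviation by the same check.)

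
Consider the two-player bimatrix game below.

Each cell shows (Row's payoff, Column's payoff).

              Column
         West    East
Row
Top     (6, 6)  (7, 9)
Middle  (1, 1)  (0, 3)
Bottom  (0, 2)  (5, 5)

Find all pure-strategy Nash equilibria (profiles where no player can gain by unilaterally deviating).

(Top, East)

(Top, West): Column can switch to East (6 → 9). Not NE.
(Top, East): Row gets 7, best alternative 5; Column gets 9, best alternative 6. No profitable deviation — NE.
(Middle, West): Row can switch to Top (1 → 6). Not NE.
(Middle, East): Row can switch to Top (0 → 7). Not NE.
(Bottom, West): Row can switch to Top (0 → 6). Not NE.
(Bottom, East): Row can switch to Top (5 → 7). Not NE.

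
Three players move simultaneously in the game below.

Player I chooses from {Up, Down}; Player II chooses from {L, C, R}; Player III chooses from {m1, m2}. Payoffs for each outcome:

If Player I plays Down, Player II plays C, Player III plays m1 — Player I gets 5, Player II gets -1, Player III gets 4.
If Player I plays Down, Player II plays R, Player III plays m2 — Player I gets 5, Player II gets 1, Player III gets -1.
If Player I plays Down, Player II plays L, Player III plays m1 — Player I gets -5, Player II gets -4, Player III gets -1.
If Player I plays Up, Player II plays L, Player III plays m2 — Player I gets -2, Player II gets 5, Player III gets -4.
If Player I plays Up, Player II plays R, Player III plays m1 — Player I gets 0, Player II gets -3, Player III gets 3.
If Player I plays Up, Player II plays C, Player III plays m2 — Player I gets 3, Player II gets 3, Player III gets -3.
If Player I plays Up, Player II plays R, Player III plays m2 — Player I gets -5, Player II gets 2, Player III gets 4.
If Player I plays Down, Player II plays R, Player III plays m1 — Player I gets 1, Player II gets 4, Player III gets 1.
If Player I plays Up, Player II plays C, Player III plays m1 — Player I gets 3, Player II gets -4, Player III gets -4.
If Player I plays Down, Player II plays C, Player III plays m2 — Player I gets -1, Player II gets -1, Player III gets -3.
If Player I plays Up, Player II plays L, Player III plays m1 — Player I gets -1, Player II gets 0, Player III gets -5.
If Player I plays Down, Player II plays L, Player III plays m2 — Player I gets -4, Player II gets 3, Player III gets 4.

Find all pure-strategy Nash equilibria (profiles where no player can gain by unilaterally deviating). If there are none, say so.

Player I against (L, m1): payoffs -1, -5 → best response Up.
Player I against (L, m2): payoffs -2, -4 → best response Up.
Player I against (C, m1): payoffs 3, 5 → best response Down.
Player I against (C, m2): payoffs 3, -1 → best response Up.
Player I against (R, m1): payoffs 0, 1 → best response Down.
Player I against (R, m2): payoffs -5, 5 → best response Down.
Player II against (Up, m1): payoffs 0, -4, -3 → best response L.
Player II against (Up, m2): payoffs 5, 3, 2 → best response L.
Player II against (Down, m1): payoffs -4, -1, 4 → best response R.
Player II against (Down, m2): payoffs 3, -1, 1 → best response L.
Player III against (Up, L): payoffs -5, -4 → best response m2.
Player III against (Up, C): payoffs -4, -3 → best response m2.
Player III against (Up, R): payoffs 3, 4 → best response m2.
Player III against (Down, L): payoffs -1, 4 → best response m2.
Player III against (Down, C): payoffs 4, -3 → best response m1.
Player III against (Down, R): payoffs 1, -1 → best response m1.
Mutual best responses: (Up, L, m2); (Down, R, m1).

The pure Nash equilibria are (Up, L, m2), (Down, R, m1).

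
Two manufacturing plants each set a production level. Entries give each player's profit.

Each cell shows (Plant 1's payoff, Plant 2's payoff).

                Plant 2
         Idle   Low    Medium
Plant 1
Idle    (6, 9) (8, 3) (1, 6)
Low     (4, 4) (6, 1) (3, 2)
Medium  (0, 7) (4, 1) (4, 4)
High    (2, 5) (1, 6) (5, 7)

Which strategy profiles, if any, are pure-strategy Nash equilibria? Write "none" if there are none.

For each player, find the best response to each opponent profile; mutual best responses are the pure NE.
Plant 1 against Idle: payoffs 6, 4, 0, 2 → best response Idle.
Plant 1 against Low: payoffs 8, 6, 4, 1 → best response Idle.
Plant 1 against Medium: payoffs 1, 3, 4, 5 → best response High.
Plant 2 against Idle: payoffs 9, 3, 6 → best response Idle.
Plant 2 against Low: payoffs 4, 1, 2 → best response Idle.
Plant 2 against Medium: payoffs 7, 1, 4 → best response Idle.
Plant 2 against High: payoffs 5, 6, 7 → best response Medium.
Mutual best responses: (Idle, Idle); (High, Medium).

(Idle, Idle); (High, Medium)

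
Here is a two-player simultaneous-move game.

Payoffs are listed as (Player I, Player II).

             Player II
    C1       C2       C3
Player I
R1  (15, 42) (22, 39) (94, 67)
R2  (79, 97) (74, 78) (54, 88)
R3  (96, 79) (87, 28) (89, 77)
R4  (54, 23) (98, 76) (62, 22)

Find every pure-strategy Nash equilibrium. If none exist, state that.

(R1, C1): Player I can switch to R2 (15 → 79). Not NE.
(R1, C2): Player I can switch to R2 (22 → 74). Not NE.
(R1, C3): Player I gets 94, best alternative 89; Player II gets 67, best alternative 42. No profitable deviation — NE.
(R2, C1): Player I can switch to R3 (79 → 96). Not NE.
(R2, C2): Player I can switch to R3 (74 → 87). Not NE.
(R2, C3): Player I can switch to R1 (54 → 94). Not NE.
(R3, C1): Player I gets 96, best alternative 79; Player II gets 79, best alternative 77. No profitable deviation — NE.
(R3, C2): Player I can switch to R4 (87 → 98). Not NE.
(R4, C2): Player I gets 98, best alternative 87; Player II gets 76, best alternative 23. No profitable deviation — NE.
(The remaining 3 profiles each have a profitable deviation by the same check.)

Pure-strategy Nash equilibria: (R1, C3); (R3, C1); (R4, C2)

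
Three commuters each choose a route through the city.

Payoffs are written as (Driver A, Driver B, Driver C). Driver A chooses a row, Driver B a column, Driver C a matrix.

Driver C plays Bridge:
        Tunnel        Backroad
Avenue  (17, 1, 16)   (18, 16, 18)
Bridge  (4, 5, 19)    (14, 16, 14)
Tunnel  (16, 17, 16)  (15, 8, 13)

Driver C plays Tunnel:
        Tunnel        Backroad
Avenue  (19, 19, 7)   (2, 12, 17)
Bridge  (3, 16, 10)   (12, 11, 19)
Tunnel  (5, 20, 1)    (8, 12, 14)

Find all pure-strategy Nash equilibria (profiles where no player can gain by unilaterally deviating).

Pure NE: (Avenue, Backroad, Bridge)

For each strategy profile, look for a profitable unilateral deviation.
(Avenue, Tunnel, Bridge): Driver B can switch to Backroad (1 → 16). Not NE.
(Avenue, Tunnel, Tunnel): Driver C can switch to Bridge (7 → 16). Not NE.
(Avenue, Backroad, Bridge): Driver A gets 18, best alternative 15; Driver B gets 16, best alternative 1; Driver C gets 18, best alternative 17. No profitable deviation — NE.
(Avenue, Backroad, Tunnel): Driver A can switch to Bridge (2 → 12). Not NE.
(Bridge, Tunnel, Bridge): Driver A can switch to Avenue (4 → 17). Not NE.
(Bridge, Tunnel, Tunnel): Driver A can switch to Avenue (3 → 19). Not NE.
(Bridge, Backroad, Bridge): Driver A can switch to Avenue (14 → 18). Not NE.
(Bridge, Backroad, Tunnel): Driver B can switch to Tunnel (11 → 16). Not NE.
(Tunnel, Tunnel, Bridge): Driver A can switch to Avenue (16 → 17). Not NE.
(Tunnel, Tunnel, Tunnel): Driver A can switch to Avenue (5 → 19). Not NE.
(Tunnel, Backroad, Bridge): Driver A can switch to Avenue (15 → 18). Not NE.
(The remaining 1 profile has a profitable deviation by the same check.)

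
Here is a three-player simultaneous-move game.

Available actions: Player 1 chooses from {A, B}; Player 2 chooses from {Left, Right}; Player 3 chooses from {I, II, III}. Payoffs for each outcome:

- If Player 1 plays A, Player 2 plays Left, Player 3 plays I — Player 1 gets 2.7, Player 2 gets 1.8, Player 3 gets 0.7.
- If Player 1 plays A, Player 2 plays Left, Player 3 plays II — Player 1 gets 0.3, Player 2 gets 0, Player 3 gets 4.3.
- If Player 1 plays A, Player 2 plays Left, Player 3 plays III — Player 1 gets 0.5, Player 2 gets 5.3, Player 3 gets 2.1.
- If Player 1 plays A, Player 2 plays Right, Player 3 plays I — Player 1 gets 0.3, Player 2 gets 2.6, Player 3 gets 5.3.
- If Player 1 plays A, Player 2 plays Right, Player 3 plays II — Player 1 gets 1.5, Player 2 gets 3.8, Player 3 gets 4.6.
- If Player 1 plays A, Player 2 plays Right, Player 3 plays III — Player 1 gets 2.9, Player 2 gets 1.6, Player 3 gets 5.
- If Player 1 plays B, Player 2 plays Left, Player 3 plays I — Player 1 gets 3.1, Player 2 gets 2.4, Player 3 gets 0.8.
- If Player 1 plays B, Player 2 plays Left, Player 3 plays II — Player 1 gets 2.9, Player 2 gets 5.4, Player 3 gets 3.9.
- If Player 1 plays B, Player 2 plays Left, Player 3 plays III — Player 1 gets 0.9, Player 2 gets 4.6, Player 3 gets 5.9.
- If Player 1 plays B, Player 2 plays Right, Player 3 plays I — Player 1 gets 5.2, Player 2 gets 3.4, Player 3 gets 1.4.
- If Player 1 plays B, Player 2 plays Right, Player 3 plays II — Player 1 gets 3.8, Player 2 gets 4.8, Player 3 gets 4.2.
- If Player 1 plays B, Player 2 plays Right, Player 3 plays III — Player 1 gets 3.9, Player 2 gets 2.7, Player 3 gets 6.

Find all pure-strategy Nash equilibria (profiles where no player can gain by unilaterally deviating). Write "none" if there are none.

(B, Left, III)

(A, Left, I): Player 1 can switch to B (2.7 → 3.1). Not NE.
(A, Left, II): Player 1 can switch to B (0.3 → 2.9). Not NE.
(A, Left, III): Player 1 can switch to B (0.5 → 0.9). Not NE.
(A, Right, I): Player 1 can switch to B (0.3 → 5.2). Not NE.
(A, Right, II): Player 1 can switch to B (1.5 → 3.8). Not NE.
(A, Right, III): Player 1 can switch to B (2.9 → 3.9). Not NE.
(B, Left, I): Player 2 can switch to Right (2.4 → 3.4). Not NE.
(B, Left, II): Player 3 can switch to III (3.9 → 5.9). Not NE.
(B, Left, III): Player 1 gets 0.9, best alternative 0.5; Player 2 gets 4.6, best alternative 2.7; Player 3 gets 5.9, best alternative 3.9. No profitable deviation — NE.
(B, Right, I): Player 3 can switch to II (1.4 → 4.2). Not NE.
(B, Right, II): Player 2 can switch to Left (4.8 → 5.4). Not NE.
(B, Right, III): Player 2 can switch to Left (2.7 → 4.6). Not NE.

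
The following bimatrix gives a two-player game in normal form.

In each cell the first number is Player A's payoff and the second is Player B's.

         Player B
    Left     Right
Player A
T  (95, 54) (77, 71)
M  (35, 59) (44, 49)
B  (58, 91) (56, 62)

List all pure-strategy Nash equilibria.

Player A against Left: payoffs 95, 35, 58 → best response T.
Player A against Right: payoffs 77, 44, 56 → best response T.
Player B against T: payoffs 54, 71 → best response Right.
Player B against M: payoffs 59, 49 → best response Left.
Player B against B: payoffs 91, 62 → best response Left.
Mutual best responses: (T, Right).

The unique pure-strategy Nash equilibrium is (T, Right).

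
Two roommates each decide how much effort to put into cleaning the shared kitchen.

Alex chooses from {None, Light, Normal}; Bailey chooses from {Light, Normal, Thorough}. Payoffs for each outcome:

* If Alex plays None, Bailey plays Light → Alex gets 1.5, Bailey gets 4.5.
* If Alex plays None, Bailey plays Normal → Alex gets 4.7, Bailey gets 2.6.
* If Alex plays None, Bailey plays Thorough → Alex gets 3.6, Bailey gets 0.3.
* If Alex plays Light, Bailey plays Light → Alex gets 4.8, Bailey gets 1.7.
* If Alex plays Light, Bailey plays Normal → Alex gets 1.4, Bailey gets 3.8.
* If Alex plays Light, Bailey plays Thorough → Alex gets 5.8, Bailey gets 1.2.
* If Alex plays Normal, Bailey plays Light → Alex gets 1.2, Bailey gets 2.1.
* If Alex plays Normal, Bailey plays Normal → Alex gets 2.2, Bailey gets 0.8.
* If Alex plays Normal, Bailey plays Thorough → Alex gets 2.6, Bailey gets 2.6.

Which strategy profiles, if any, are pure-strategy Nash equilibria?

none

Check each profile: it is a Nash equilibrium iff no player can strictly gain by switching unilaterally.
(None, Light): Alex can switch to Light (1.5 → 4.8). Not NE.
(None, Normal): Bailey can switch to Light (2.6 → 4.5). Not NE.
(None, Thorough): Alex can switch to Light (3.6 → 5.8). Not NE.
(Light, Light): Bailey can switch to Normal (1.7 → 3.8). Not NE.
(Light, Normal): Alex can switch to None (1.4 → 4.7). Not NE.
(Light, Thorough): Bailey can switch to Light (1.2 → 1.7). Not NE.
(The remaining 3 profiles each have a profitable deviation by the same check.)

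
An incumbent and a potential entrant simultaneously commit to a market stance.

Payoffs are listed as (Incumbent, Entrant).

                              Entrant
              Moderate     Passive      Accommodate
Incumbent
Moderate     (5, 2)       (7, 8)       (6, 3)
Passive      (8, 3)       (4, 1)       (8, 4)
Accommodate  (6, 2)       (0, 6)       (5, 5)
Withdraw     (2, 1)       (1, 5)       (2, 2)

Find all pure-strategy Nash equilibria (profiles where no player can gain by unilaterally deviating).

Incumbent against Moderate: payoffs 5, 8, 6, 2 → best response Passive.
Incumbent against Passive: payoffs 7, 4, 0, 1 → best response Moderate.
Incumbent against Accommodate: payoffs 6, 8, 5, 2 → best response Passive.
Entrant against Moderate: payoffs 2, 8, 3 → best response Passive.
Entrant against Passive: payoffs 3, 1, 4 → best response Accommodate.
Entrant against Accommodate: payoffs 2, 6, 5 → best response Passive.
Entrant against Withdraw: payoffs 1, 5, 2 → best response Passive.
Mutual best responses: (Moderate, Passive); (Passive, Accommodate).

The pure Nash equilibria are (Moderate, Passive), (Passive, Accommodate).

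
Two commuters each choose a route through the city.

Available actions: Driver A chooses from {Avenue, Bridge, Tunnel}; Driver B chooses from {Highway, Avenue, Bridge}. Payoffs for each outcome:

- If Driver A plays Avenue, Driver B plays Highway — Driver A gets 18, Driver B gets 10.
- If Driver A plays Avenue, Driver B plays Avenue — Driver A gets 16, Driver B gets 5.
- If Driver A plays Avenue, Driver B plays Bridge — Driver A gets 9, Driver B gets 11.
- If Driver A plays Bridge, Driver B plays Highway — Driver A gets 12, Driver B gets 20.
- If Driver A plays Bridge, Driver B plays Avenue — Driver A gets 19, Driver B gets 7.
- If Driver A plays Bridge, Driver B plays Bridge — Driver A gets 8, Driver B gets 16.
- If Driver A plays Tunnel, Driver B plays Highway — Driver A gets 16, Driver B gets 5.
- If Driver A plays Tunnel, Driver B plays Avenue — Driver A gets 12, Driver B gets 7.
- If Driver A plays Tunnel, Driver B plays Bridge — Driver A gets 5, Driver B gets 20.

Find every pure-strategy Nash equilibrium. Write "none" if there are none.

Driver A against Highway: payoffs 18, 12, 16 → best response Avenue.
Driver A against Avenue: payoffs 16, 19, 12 → best response Bridge.
Driver A against Bridge: payoffs 9, 8, 5 → best response Avenue.
Driver B against Avenue: payoffs 10, 5, 11 → best response Bridge.
Driver B against Bridge: payoffs 20, 7, 16 → best response Highway.
Driver B against Tunnel: payoffs 5, 7, 20 → best response Bridge.
Mutual best responses: (Avenue, Bridge).

Pure NE: (Avenue, Bridge)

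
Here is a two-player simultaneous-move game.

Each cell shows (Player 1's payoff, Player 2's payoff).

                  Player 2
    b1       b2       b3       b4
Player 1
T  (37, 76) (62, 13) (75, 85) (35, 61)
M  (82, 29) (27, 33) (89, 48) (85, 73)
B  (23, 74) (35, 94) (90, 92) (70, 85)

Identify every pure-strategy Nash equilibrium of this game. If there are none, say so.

(M, b4)

Mark each player's best response to every combination of opponents' strategies; a profile where every player is best-responding is a pure Nash equilibrium.
Player 1 against b1: payoffs 37, 82, 23 → best response M.
Player 1 against b2: payoffs 62, 27, 35 → best response T.
Player 1 against b3: payoffs 75, 89, 90 → best response B.
Player 1 against b4: payoffs 35, 85, 70 → best response M.
Player 2 against T: payoffs 76, 13, 85, 61 → best response b3.
Player 2 against M: payoffs 29, 33, 48, 73 → best response b4.
Player 2 against B: payoffs 74, 94, 92, 85 → best response b2.
Mutual best responses: (M, b4).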